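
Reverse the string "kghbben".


Input: kghbben
Reading characters right to left:
  Position 6: 'n'
  Position 5: 'e'
  Position 4: 'b'
  Position 3: 'b'
  Position 2: 'h'
  Position 1: 'g'
  Position 0: 'k'
Reversed: nebbhgk

nebbhgk


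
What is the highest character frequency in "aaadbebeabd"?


Input: aaadbebeabd
Character counts:
  'a': 4
  'b': 3
  'd': 2
  'e': 2
Maximum frequency: 4

4


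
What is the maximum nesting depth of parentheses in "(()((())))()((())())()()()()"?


Input: "(()((())))()((())())()()()()"
Tracking depth:
  Position 0 '(': depth becomes 1
  Position 1 '(': depth becomes 2
  Position 2 ')': depth becomes 1
  Position 3 '(': depth becomes 2
  Position 4 '(': depth becomes 3
  Position 5 '(': depth becomes 4
  Position 6 ')': depth becomes 3
  Position 7 ')': depth becomes 2
  Position 8 ')': depth becomes 1
  Position 9 ')': depth becomes 0
  Position 10 '(': depth becomes 1
  Position 11 ')': depth becomes 0
  Position 12 '(': depth becomes 1
  Position 13 '(': depth becomes 2
  Position 14 '(': depth becomes 3
  Position 15 ')': depth becomes 2
  Position 16 ')': depth becomes 1
  Position 17 '(': depth becomes 2
  Position 18 ')': depth becomes 1
  Position 19 ')': depth becomes 0
  Position 20 '(': depth becomes 1
  Position 21 ')': depth becomes 0
  Position 22 '(': depth becomes 1
  Position 23 ')': depth becomes 0
  Position 24 '(': depth becomes 1
  Position 25 ')': depth becomes 0
  Position 26 '(': depth becomes 1
  Position 27 ')': depth becomes 0
Maximum depth reached: 4

4


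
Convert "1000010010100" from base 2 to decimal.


Input: "1000010010100" in base 2
Positional expansion:
  Digit '1' (value 1) x 2^12 = 4096
  Digit '0' (value 0) x 2^11 = 0
  Digit '0' (value 0) x 2^10 = 0
  Digit '0' (value 0) x 2^9 = 0
  Digit '0' (value 0) x 2^8 = 0
  Digit '1' (value 1) x 2^7 = 128
  Digit '0' (value 0) x 2^6 = 0
  Digit '0' (value 0) x 2^5 = 0
  Digit '1' (value 1) x 2^4 = 16
  Digit '0' (value 0) x 2^3 = 0
  Digit '1' (value 1) x 2^2 = 4
  Digit '0' (value 0) x 2^1 = 0
  Digit '0' (value 0) x 2^0 = 0
Sum = 4244

4244


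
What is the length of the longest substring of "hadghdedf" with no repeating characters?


Input: "hadghdedf"
Sliding window (track last position of each char):
  Position 0 ('h'): window [0,0] length 1 -- new best
  Position 1 ('a'): window [0,1] length 2 -- new best
  Position 2 ('d'): window [0,2] length 3 -- new best
  Position 3 ('g'): window [0,3] length 4 -- new best
  Position 4 ('h'): repeat (last at 0), move window start to 1
  Position 4 ('h'): window [1,4] length 4
  Position 5 ('d'): repeat (last at 2), move window start to 3
  Position 5 ('d'): window [3,5] length 3
  Position 6 ('e'): window [3,6] length 4
  Position 7 ('d'): repeat (last at 5), move window start to 6
  Position 7 ('d'): window [6,7] length 2
  Position 8 ('f'): window [6,8] length 3
Longest substring with no repeats: "hadg" with length 4

4


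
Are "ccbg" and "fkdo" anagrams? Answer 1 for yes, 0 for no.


Strings: "ccbg", "fkdo"
Sorted first:  bccg
Sorted second: dfko
Differ at position 0: 'b' vs 'd' => not anagrams

0


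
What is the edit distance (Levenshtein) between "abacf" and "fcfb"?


Computing edit distance: "abacf" -> "fcfb"
DP table:
           f    c    f    b
      0    1    2    3    4
  a   1    1    2    3    4
  b   2    2    2    3    3
  a   3    3    3    3    4
  c   4    4    3    4    4
  f   5    4    4    3    4
Edit distance = dp[5][4] = 4

4


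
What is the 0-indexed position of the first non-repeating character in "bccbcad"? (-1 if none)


Input: bccbcad
Character frequencies:
  'a': 1
  'b': 2
  'c': 3
  'd': 1
Scanning left to right for freq == 1:
  Position 0 ('b'): freq=2, skip
  Position 1 ('c'): freq=3, skip
  Position 2 ('c'): freq=3, skip
  Position 3 ('b'): freq=2, skip
  Position 4 ('c'): freq=3, skip
  Position 5 ('a'): unique! => answer = 5

5


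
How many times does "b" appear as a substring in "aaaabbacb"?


Searching for "b" in "aaaabbacb"
Scanning each position:
  Position 0: "a" => no
  Position 1: "a" => no
  Position 2: "a" => no
  Position 3: "a" => no
  Position 4: "b" => MATCH
  Position 5: "b" => MATCH
  Position 6: "a" => no
  Position 7: "c" => no
  Position 8: "b" => MATCH
Total occurrences: 3

3


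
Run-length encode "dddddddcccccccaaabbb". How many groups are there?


Input: dddddddcccccccaaabbb
Scanning for consecutive runs:
  Group 1: 'd' x 7 (positions 0-6)
  Group 2: 'c' x 7 (positions 7-13)
  Group 3: 'a' x 3 (positions 14-16)
  Group 4: 'b' x 3 (positions 17-19)
Total groups: 4

4


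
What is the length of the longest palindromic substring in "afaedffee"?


Input: "afaedffee"
Checking substrings for palindromes:
  [0:3] "afa" (len 3) => palindrome
  [5:7] "ff" (len 2) => palindrome
  [7:9] "ee" (len 2) => palindrome
Longest palindromic substring: "afa" with length 3

3


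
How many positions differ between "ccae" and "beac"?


Comparing "ccae" and "beac" position by position:
  Position 0: 'c' vs 'b' => DIFFER
  Position 1: 'c' vs 'e' => DIFFER
  Position 2: 'a' vs 'a' => same
  Position 3: 'e' vs 'c' => DIFFER
Positions that differ: 3

3


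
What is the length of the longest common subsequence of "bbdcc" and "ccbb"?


LCS of "bbdcc" and "ccbb"
DP table:
           c    c    b    b
      0    0    0    0    0
  b   0    0    0    1    1
  b   0    0    0    1    2
  d   0    0    0    1    2
  c   0    1    1    1    2
  c   0    1    2    2    2
LCS length = dp[5][4] = 2

2


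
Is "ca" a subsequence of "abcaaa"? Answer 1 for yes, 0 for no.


Check if "ca" is a subsequence of "abcaaa"
Greedy scan:
  Position 0 ('a'): no match needed
  Position 1 ('b'): no match needed
  Position 2 ('c'): matches sub[0] = 'c'
  Position 3 ('a'): matches sub[1] = 'a'
  Position 4 ('a'): no match needed
  Position 5 ('a'): no match needed
All 2 characters matched => is a subsequence

1


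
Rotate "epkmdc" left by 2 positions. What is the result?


Input: "epkmdc", rotate left by 2
First 2 characters: "ep"
Remaining characters: "kmdc"
Concatenate remaining + first: "kmdc" + "ep" = "kmdcep"

kmdcep


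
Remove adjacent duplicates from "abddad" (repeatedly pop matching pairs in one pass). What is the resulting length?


Input: abddad
Stack-based adjacent duplicate removal:
  Read 'a': push. Stack: a
  Read 'b': push. Stack: ab
  Read 'd': push. Stack: abd
  Read 'd': matches stack top 'd' => pop. Stack: ab
  Read 'a': push. Stack: aba
  Read 'd': push. Stack: abad
Final stack: "abad" (length 4)

4


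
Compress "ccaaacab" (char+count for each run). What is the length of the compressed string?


Input: ccaaacab
Runs:
  'c' x 2 => "c2"
  'a' x 3 => "a3"
  'c' x 1 => "c1"
  'a' x 1 => "a1"
  'b' x 1 => "b1"
Compressed: "c2a3c1a1b1"
Compressed length: 10

10


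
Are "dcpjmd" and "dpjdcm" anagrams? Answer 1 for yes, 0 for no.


Strings: "dcpjmd", "dpjdcm"
Sorted first:  cddjmp
Sorted second: cddjmp
Sorted forms match => anagrams

1


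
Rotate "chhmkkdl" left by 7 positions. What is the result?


Input: "chhmkkdl", rotate left by 7
First 7 characters: "chhmkkd"
Remaining characters: "l"
Concatenate remaining + first: "l" + "chhmkkd" = "lchhmkkd"

lchhmkkd


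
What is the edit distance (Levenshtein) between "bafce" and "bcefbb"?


Computing edit distance: "bafce" -> "bcefbb"
DP table:
           b    c    e    f    b    b
      0    1    2    3    4    5    6
  b   1    0    1    2    3    4    5
  a   2    1    1    2    3    4    5
  f   3    2    2    2    2    3    4
  c   4    3    2    3    3    3    4
  e   5    4    3    2    3    4    4
Edit distance = dp[5][6] = 4

4


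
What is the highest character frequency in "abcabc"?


Input: abcabc
Character counts:
  'a': 2
  'b': 2
  'c': 2
Maximum frequency: 2

2


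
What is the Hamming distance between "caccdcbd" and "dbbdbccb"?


Comparing "caccdcbd" and "dbbdbccb" position by position:
  Position 0: 'c' vs 'd' => differ
  Position 1: 'a' vs 'b' => differ
  Position 2: 'c' vs 'b' => differ
  Position 3: 'c' vs 'd' => differ
  Position 4: 'd' vs 'b' => differ
  Position 5: 'c' vs 'c' => same
  Position 6: 'b' vs 'c' => differ
  Position 7: 'd' vs 'b' => differ
Total differences (Hamming distance): 7

7


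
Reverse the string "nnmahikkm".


Input: nnmahikkm
Reading characters right to left:
  Position 8: 'm'
  Position 7: 'k'
  Position 6: 'k'
  Position 5: 'i'
  Position 4: 'h'
  Position 3: 'a'
  Position 2: 'm'
  Position 1: 'n'
  Position 0: 'n'
Reversed: mkkihamnn

mkkihamnn


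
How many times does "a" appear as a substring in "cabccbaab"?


Searching for "a" in "cabccbaab"
Scanning each position:
  Position 0: "c" => no
  Position 1: "a" => MATCH
  Position 2: "b" => no
  Position 3: "c" => no
  Position 4: "c" => no
  Position 5: "b" => no
  Position 6: "a" => MATCH
  Position 7: "a" => MATCH
  Position 8: "b" => no
Total occurrences: 3

3


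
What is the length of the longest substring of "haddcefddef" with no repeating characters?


Input: "haddcefddef"
Sliding window (track last position of each char):
  Position 0 ('h'): window [0,0] length 1 -- new best
  Position 1 ('a'): window [0,1] length 2 -- new best
  Position 2 ('d'): window [0,2] length 3 -- new best
  Position 3 ('d'): repeat (last at 2), move window start to 3
  Position 3 ('d'): window [3,3] length 1
  Position 4 ('c'): window [3,4] length 2
  Position 5 ('e'): window [3,5] length 3
  Position 6 ('f'): window [3,6] length 4 -- new best
  Position 7 ('d'): repeat (last at 3), move window start to 4
  Position 7 ('d'): window [4,7] length 4
  Position 8 ('d'): repeat (last at 7), move window start to 8
  Position 8 ('d'): window [8,8] length 1
  Position 9 ('e'): window [8,9] length 2
  Position 10 ('f'): window [8,10] length 3
Longest substring with no repeats: "dcef" with length 4

4


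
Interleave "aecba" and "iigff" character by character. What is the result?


Interleaving "aecba" and "iigff":
  Position 0: 'a' from first, 'i' from second => "ai"
  Position 1: 'e' from first, 'i' from second => "ei"
  Position 2: 'c' from first, 'g' from second => "cg"
  Position 3: 'b' from first, 'f' from second => "bf"
  Position 4: 'a' from first, 'f' from second => "af"
Result: aieicgbfaf

aieicgbfaf


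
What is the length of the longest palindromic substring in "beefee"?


Input: "beefee"
Checking substrings for palindromes:
  [1:6] "eefee" (len 5) => palindrome
  [2:5] "efe" (len 3) => palindrome
  [1:3] "ee" (len 2) => palindrome
  [4:6] "ee" (len 2) => palindrome
Longest palindromic substring: "eefee" with length 5

5


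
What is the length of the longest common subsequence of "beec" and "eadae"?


LCS of "beec" and "eadae"
DP table:
           e    a    d    a    e
      0    0    0    0    0    0
  b   0    0    0    0    0    0
  e   0    1    1    1    1    1
  e   0    1    1    1    1    2
  c   0    1    1    1    1    2
LCS length = dp[4][5] = 2

2


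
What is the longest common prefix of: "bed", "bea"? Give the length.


Words: bed, bea
  Position 0: all 'b' => match
  Position 1: all 'e' => match
  Position 2: ('d', 'a') => mismatch, stop
LCP = "be" (length 2)

2


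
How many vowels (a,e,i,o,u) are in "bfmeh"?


Input: bfmeh
Checking each character:
  'b' at position 0: consonant
  'f' at position 1: consonant
  'm' at position 2: consonant
  'e' at position 3: vowel (running total: 1)
  'h' at position 4: consonant
Total vowels: 1

1


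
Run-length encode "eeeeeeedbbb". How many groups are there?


Input: eeeeeeedbbb
Scanning for consecutive runs:
  Group 1: 'e' x 7 (positions 0-6)
  Group 2: 'd' x 1 (positions 7-7)
  Group 3: 'b' x 3 (positions 8-10)
Total groups: 3

3


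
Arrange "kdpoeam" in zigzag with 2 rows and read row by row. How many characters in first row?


Zigzag "kdpoeam" into 2 rows:
Placing characters:
  'k' => row 0
  'd' => row 1
  'p' => row 0
  'o' => row 1
  'e' => row 0
  'a' => row 1
  'm' => row 0
Rows:
  Row 0: "kpem"
  Row 1: "doa"
First row length: 4

4


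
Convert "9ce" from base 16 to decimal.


Input: "9ce" in base 16
Positional expansion:
  Digit '9' (value 9) x 16^2 = 2304
  Digit 'c' (value 12) x 16^1 = 192
  Digit 'e' (value 14) x 16^0 = 14
Sum = 2510

2510


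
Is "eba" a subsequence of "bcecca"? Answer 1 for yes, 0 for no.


Check if "eba" is a subsequence of "bcecca"
Greedy scan:
  Position 0 ('b'): no match needed
  Position 1 ('c'): no match needed
  Position 2 ('e'): matches sub[0] = 'e'
  Position 3 ('c'): no match needed
  Position 4 ('c'): no match needed
  Position 5 ('a'): no match needed
Only matched 1/3 characters => not a subsequence

0


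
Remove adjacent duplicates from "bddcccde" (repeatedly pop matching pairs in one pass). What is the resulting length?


Input: bddcccde
Stack-based adjacent duplicate removal:
  Read 'b': push. Stack: b
  Read 'd': push. Stack: bd
  Read 'd': matches stack top 'd' => pop. Stack: b
  Read 'c': push. Stack: bc
  Read 'c': matches stack top 'c' => pop. Stack: b
  Read 'c': push. Stack: bc
  Read 'd': push. Stack: bcd
  Read 'e': push. Stack: bcde
Final stack: "bcde" (length 4)

4


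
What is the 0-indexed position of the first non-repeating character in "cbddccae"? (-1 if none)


Input: cbddccae
Character frequencies:
  'a': 1
  'b': 1
  'c': 3
  'd': 2
  'e': 1
Scanning left to right for freq == 1:
  Position 0 ('c'): freq=3, skip
  Position 1 ('b'): unique! => answer = 1

1


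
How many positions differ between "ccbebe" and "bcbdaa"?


Comparing "ccbebe" and "bcbdaa" position by position:
  Position 0: 'c' vs 'b' => DIFFER
  Position 1: 'c' vs 'c' => same
  Position 2: 'b' vs 'b' => same
  Position 3: 'e' vs 'd' => DIFFER
  Position 4: 'b' vs 'a' => DIFFER
  Position 5: 'e' vs 'a' => DIFFER
Positions that differ: 4

4


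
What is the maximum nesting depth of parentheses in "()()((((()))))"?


Input: "()()((((()))))"
Tracking depth:
  Position 0 '(': depth becomes 1
  Position 1 ')': depth becomes 0
  Position 2 '(': depth becomes 1
  Position 3 ')': depth becomes 0
  Position 4 '(': depth becomes 1
  Position 5 '(': depth becomes 2
  Position 6 '(': depth becomes 3
  Position 7 '(': depth becomes 4
  Position 8 '(': depth becomes 5
  Position 9 ')': depth becomes 4
  Position 10 ')': depth becomes 3
  Position 11 ')': depth becomes 2
  Position 12 ')': depth becomes 1
  Position 13 ')': depth becomes 0
Maximum depth reached: 5

5


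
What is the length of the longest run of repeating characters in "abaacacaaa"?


Input: "abaacacaaa"
Scanning for longest run:
  Position 1 ('b'): new char, reset run to 1
  Position 2 ('a'): new char, reset run to 1
  Position 3 ('a'): continues run of 'a', length=2
  Position 4 ('c'): new char, reset run to 1
  Position 5 ('a'): new char, reset run to 1
  Position 6 ('c'): new char, reset run to 1
  Position 7 ('a'): new char, reset run to 1
  Position 8 ('a'): continues run of 'a', length=2
  Position 9 ('a'): continues run of 'a', length=3
Longest run: 'a' with length 3

3


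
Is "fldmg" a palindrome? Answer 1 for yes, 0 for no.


Input: fldmg
Reversed: gmdlf
  Compare pos 0 ('f') with pos 4 ('g'): MISMATCH
  Compare pos 1 ('l') with pos 3 ('m'): MISMATCH
Result: not a palindrome

0


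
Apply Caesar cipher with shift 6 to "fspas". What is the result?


Caesar cipher: shift "fspas" by 6
  'f' (pos 5) + 6 = pos 11 = 'l'
  's' (pos 18) + 6 = pos 24 = 'y'
  'p' (pos 15) + 6 = pos 21 = 'v'
  'a' (pos 0) + 6 = pos 6 = 'g'
  's' (pos 18) + 6 = pos 24 = 'y'
Result: lyvgy

lyvgy


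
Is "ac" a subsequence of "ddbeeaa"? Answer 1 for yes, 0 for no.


Check if "ac" is a subsequence of "ddbeeaa"
Greedy scan:
  Position 0 ('d'): no match needed
  Position 1 ('d'): no match needed
  Position 2 ('b'): no match needed
  Position 3 ('e'): no match needed
  Position 4 ('e'): no match needed
  Position 5 ('a'): matches sub[0] = 'a'
  Position 6 ('a'): no match needed
Only matched 1/2 characters => not a subsequence

0


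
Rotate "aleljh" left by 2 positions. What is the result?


Input: "aleljh", rotate left by 2
First 2 characters: "al"
Remaining characters: "eljh"
Concatenate remaining + first: "eljh" + "al" = "eljhal"

eljhal


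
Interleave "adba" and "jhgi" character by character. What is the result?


Interleaving "adba" and "jhgi":
  Position 0: 'a' from first, 'j' from second => "aj"
  Position 1: 'd' from first, 'h' from second => "dh"
  Position 2: 'b' from first, 'g' from second => "bg"
  Position 3: 'a' from first, 'i' from second => "ai"
Result: ajdhbgai

ajdhbgai


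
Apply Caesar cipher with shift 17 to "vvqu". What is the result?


Caesar cipher: shift "vvqu" by 17
  'v' (pos 21) + 17 = pos 12 = 'm'
  'v' (pos 21) + 17 = pos 12 = 'm'
  'q' (pos 16) + 17 = pos 7 = 'h'
  'u' (pos 20) + 17 = pos 11 = 'l'
Result: mmhl

mmhl


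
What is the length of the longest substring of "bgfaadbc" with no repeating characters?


Input: "bgfaadbc"
Sliding window (track last position of each char):
  Position 0 ('b'): window [0,0] length 1 -- new best
  Position 1 ('g'): window [0,1] length 2 -- new best
  Position 2 ('f'): window [0,2] length 3 -- new best
  Position 3 ('a'): window [0,3] length 4 -- new best
  Position 4 ('a'): repeat (last at 3), move window start to 4
  Position 4 ('a'): window [4,4] length 1
  Position 5 ('d'): window [4,5] length 2
  Position 6 ('b'): window [4,6] length 3
  Position 7 ('c'): window [4,7] length 4
Longest substring with no repeats: "bgfa" with length 4

4


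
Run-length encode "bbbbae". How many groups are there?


Input: bbbbae
Scanning for consecutive runs:
  Group 1: 'b' x 4 (positions 0-3)
  Group 2: 'a' x 1 (positions 4-4)
  Group 3: 'e' x 1 (positions 5-5)
Total groups: 3

3


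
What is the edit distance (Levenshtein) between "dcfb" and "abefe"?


Computing edit distance: "dcfb" -> "abefe"
DP table:
           a    b    e    f    e
      0    1    2    3    4    5
  d   1    1    2    3    4    5
  c   2    2    2    3    4    5
  f   3    3    3    3    3    4
  b   4    4    3    4    4    4
Edit distance = dp[4][5] = 4

4


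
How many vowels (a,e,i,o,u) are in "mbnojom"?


Input: mbnojom
Checking each character:
  'm' at position 0: consonant
  'b' at position 1: consonant
  'n' at position 2: consonant
  'o' at position 3: vowel (running total: 1)
  'j' at position 4: consonant
  'o' at position 5: vowel (running total: 2)
  'm' at position 6: consonant
Total vowels: 2

2


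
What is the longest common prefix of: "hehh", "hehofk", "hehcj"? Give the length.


Words: hehh, hehofk, hehcj
  Position 0: all 'h' => match
  Position 1: all 'e' => match
  Position 2: all 'h' => match
  Position 3: ('h', 'o', 'c') => mismatch, stop
LCP = "heh" (length 3)

3


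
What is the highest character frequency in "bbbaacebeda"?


Input: bbbaacebeda
Character counts:
  'a': 3
  'b': 4
  'c': 1
  'd': 1
  'e': 2
Maximum frequency: 4

4


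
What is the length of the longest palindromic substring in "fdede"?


Input: "fdede"
Checking substrings for palindromes:
  [1:4] "ded" (len 3) => palindrome
  [2:5] "ede" (len 3) => palindrome
Longest palindromic substring: "ded" with length 3

3


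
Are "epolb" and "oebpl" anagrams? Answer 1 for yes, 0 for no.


Strings: "epolb", "oebpl"
Sorted first:  belop
Sorted second: belop
Sorted forms match => anagrams

1


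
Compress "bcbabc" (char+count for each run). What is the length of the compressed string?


Input: bcbabc
Runs:
  'b' x 1 => "b1"
  'c' x 1 => "c1"
  'b' x 1 => "b1"
  'a' x 1 => "a1"
  'b' x 1 => "b1"
  'c' x 1 => "c1"
Compressed: "b1c1b1a1b1c1"
Compressed length: 12

12


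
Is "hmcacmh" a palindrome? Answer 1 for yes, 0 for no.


Input: hmcacmh
Reversed: hmcacmh
  Compare pos 0 ('h') with pos 6 ('h'): match
  Compare pos 1 ('m') with pos 5 ('m'): match
  Compare pos 2 ('c') with pos 4 ('c'): match
Result: palindrome

1


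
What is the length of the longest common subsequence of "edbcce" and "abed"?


LCS of "edbcce" and "abed"
DP table:
           a    b    e    d
      0    0    0    0    0
  e   0    0    0    1    1
  d   0    0    0    1    2
  b   0    0    1    1    2
  c   0    0    1    1    2
  c   0    0    1    1    2
  e   0    0    1    2    2
LCS length = dp[6][4] = 2

2


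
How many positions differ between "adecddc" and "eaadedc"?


Comparing "adecddc" and "eaadedc" position by position:
  Position 0: 'a' vs 'e' => DIFFER
  Position 1: 'd' vs 'a' => DIFFER
  Position 2: 'e' vs 'a' => DIFFER
  Position 3: 'c' vs 'd' => DIFFER
  Position 4: 'd' vs 'e' => DIFFER
  Position 5: 'd' vs 'd' => same
  Position 6: 'c' vs 'c' => same
Positions that differ: 5

5


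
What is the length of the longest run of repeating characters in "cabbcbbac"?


Input: "cabbcbbac"
Scanning for longest run:
  Position 1 ('a'): new char, reset run to 1
  Position 2 ('b'): new char, reset run to 1
  Position 3 ('b'): continues run of 'b', length=2
  Position 4 ('c'): new char, reset run to 1
  Position 5 ('b'): new char, reset run to 1
  Position 6 ('b'): continues run of 'b', length=2
  Position 7 ('a'): new char, reset run to 1
  Position 8 ('c'): new char, reset run to 1
Longest run: 'b' with length 2

2


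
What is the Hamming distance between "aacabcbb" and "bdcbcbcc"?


Comparing "aacabcbb" and "bdcbcbcc" position by position:
  Position 0: 'a' vs 'b' => differ
  Position 1: 'a' vs 'd' => differ
  Position 2: 'c' vs 'c' => same
  Position 3: 'a' vs 'b' => differ
  Position 4: 'b' vs 'c' => differ
  Position 5: 'c' vs 'b' => differ
  Position 6: 'b' vs 'c' => differ
  Position 7: 'b' vs 'c' => differ
Total differences (Hamming distance): 7

7


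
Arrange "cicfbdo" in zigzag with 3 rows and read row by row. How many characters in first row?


Zigzag "cicfbdo" into 3 rows:
Placing characters:
  'c' => row 0
  'i' => row 1
  'c' => row 2
  'f' => row 1
  'b' => row 0
  'd' => row 1
  'o' => row 2
Rows:
  Row 0: "cb"
  Row 1: "ifd"
  Row 2: "co"
First row length: 2

2


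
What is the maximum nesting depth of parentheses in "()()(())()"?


Input: "()()(())()"
Tracking depth:
  Position 0 '(': depth becomes 1
  Position 1 ')': depth becomes 0
  Position 2 '(': depth becomes 1
  Position 3 ')': depth becomes 0
  Position 4 '(': depth becomes 1
  Position 5 '(': depth becomes 2
  Position 6 ')': depth becomes 1
  Position 7 ')': depth becomes 0
  Position 8 '(': depth becomes 1
  Position 9 ')': depth becomes 0
Maximum depth reached: 2

2


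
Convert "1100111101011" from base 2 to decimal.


Input: "1100111101011" in base 2
Positional expansion:
  Digit '1' (value 1) x 2^12 = 4096
  Digit '1' (value 1) x 2^11 = 2048
  Digit '0' (value 0) x 2^10 = 0
  Digit '0' (value 0) x 2^9 = 0
  Digit '1' (value 1) x 2^8 = 256
  Digit '1' (value 1) x 2^7 = 128
  Digit '1' (value 1) x 2^6 = 64
  Digit '1' (value 1) x 2^5 = 32
  Digit '0' (value 0) x 2^4 = 0
  Digit '1' (value 1) x 2^3 = 8
  Digit '0' (value 0) x 2^2 = 0
  Digit '1' (value 1) x 2^1 = 2
  Digit '1' (value 1) x 2^0 = 1
Sum = 6635

6635


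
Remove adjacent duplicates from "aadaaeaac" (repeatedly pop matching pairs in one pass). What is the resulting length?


Input: aadaaeaac
Stack-based adjacent duplicate removal:
  Read 'a': push. Stack: a
  Read 'a': matches stack top 'a' => pop. Stack: (empty)
  Read 'd': push. Stack: d
  Read 'a': push. Stack: da
  Read 'a': matches stack top 'a' => pop. Stack: d
  Read 'e': push. Stack: de
  Read 'a': push. Stack: dea
  Read 'a': matches stack top 'a' => pop. Stack: de
  Read 'c': push. Stack: dec
Final stack: "dec" (length 3)

3


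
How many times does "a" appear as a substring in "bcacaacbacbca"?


Searching for "a" in "bcacaacbacbca"
Scanning each position:
  Position 0: "b" => no
  Position 1: "c" => no
  Position 2: "a" => MATCH
  Position 3: "c" => no
  Position 4: "a" => MATCH
  Position 5: "a" => MATCH
  Position 6: "c" => no
  Position 7: "b" => no
  Position 8: "a" => MATCH
  Position 9: "c" => no
  Position 10: "b" => no
  Position 11: "c" => no
  Position 12: "a" => MATCH
Total occurrences: 5

5


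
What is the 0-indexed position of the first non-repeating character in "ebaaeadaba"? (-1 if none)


Input: ebaaeadaba
Character frequencies:
  'a': 5
  'b': 2
  'd': 1
  'e': 2
Scanning left to right for freq == 1:
  Position 0 ('e'): freq=2, skip
  Position 1 ('b'): freq=2, skip
  Position 2 ('a'): freq=5, skip
  Position 3 ('a'): freq=5, skip
  Position 4 ('e'): freq=2, skip
  Position 5 ('a'): freq=5, skip
  Position 6 ('d'): unique! => answer = 6

6


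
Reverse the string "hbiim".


Input: hbiim
Reading characters right to left:
  Position 4: 'm'
  Position 3: 'i'
  Position 2: 'i'
  Position 1: 'b'
  Position 0: 'h'
Reversed: miibh

miibh


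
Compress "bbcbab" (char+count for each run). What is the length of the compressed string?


Input: bbcbab
Runs:
  'b' x 2 => "b2"
  'c' x 1 => "c1"
  'b' x 1 => "b1"
  'a' x 1 => "a1"
  'b' x 1 => "b1"
Compressed: "b2c1b1a1b1"
Compressed length: 10

10


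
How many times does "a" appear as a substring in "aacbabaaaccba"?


Searching for "a" in "aacbabaaaccba"
Scanning each position:
  Position 0: "a" => MATCH
  Position 1: "a" => MATCH
  Position 2: "c" => no
  Position 3: "b" => no
  Position 4: "a" => MATCH
  Position 5: "b" => no
  Position 6: "a" => MATCH
  Position 7: "a" => MATCH
  Position 8: "a" => MATCH
  Position 9: "c" => no
  Position 10: "c" => no
  Position 11: "b" => no
  Position 12: "a" => MATCH
Total occurrences: 7

7


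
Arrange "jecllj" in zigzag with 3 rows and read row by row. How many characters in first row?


Zigzag "jecllj" into 3 rows:
Placing characters:
  'j' => row 0
  'e' => row 1
  'c' => row 2
  'l' => row 1
  'l' => row 0
  'j' => row 1
Rows:
  Row 0: "jl"
  Row 1: "elj"
  Row 2: "c"
First row length: 2

2


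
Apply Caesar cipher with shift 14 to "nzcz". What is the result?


Caesar cipher: shift "nzcz" by 14
  'n' (pos 13) + 14 = pos 1 = 'b'
  'z' (pos 25) + 14 = pos 13 = 'n'
  'c' (pos 2) + 14 = pos 16 = 'q'
  'z' (pos 25) + 14 = pos 13 = 'n'
Result: bnqn

bnqn


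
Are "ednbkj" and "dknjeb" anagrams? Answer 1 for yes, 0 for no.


Strings: "ednbkj", "dknjeb"
Sorted first:  bdejkn
Sorted second: bdejkn
Sorted forms match => anagrams

1


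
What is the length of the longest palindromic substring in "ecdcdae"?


Input: "ecdcdae"
Checking substrings for palindromes:
  [1:4] "cdc" (len 3) => palindrome
  [2:5] "dcd" (len 3) => palindrome
Longest palindromic substring: "cdc" with length 3

3


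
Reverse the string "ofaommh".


Input: ofaommh
Reading characters right to left:
  Position 6: 'h'
  Position 5: 'm'
  Position 4: 'm'
  Position 3: 'o'
  Position 2: 'a'
  Position 1: 'f'
  Position 0: 'o'
Reversed: hmmoafo

hmmoafo


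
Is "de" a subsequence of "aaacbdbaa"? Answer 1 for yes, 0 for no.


Check if "de" is a subsequence of "aaacbdbaa"
Greedy scan:
  Position 0 ('a'): no match needed
  Position 1 ('a'): no match needed
  Position 2 ('a'): no match needed
  Position 3 ('c'): no match needed
  Position 4 ('b'): no match needed
  Position 5 ('d'): matches sub[0] = 'd'
  Position 6 ('b'): no match needed
  Position 7 ('a'): no match needed
  Position 8 ('a'): no match needed
Only matched 1/2 characters => not a subsequence

0


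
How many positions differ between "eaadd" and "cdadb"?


Comparing "eaadd" and "cdadb" position by position:
  Position 0: 'e' vs 'c' => DIFFER
  Position 1: 'a' vs 'd' => DIFFER
  Position 2: 'a' vs 'a' => same
  Position 3: 'd' vs 'd' => same
  Position 4: 'd' vs 'b' => DIFFER
Positions that differ: 3

3


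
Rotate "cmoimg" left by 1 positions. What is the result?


Input: "cmoimg", rotate left by 1
First 1 characters: "c"
Remaining characters: "moimg"
Concatenate remaining + first: "moimg" + "c" = "moimgc"

moimgc


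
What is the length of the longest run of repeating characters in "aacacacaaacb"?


Input: "aacacacaaacb"
Scanning for longest run:
  Position 1 ('a'): continues run of 'a', length=2
  Position 2 ('c'): new char, reset run to 1
  Position 3 ('a'): new char, reset run to 1
  Position 4 ('c'): new char, reset run to 1
  Position 5 ('a'): new char, reset run to 1
  Position 6 ('c'): new char, reset run to 1
  Position 7 ('a'): new char, reset run to 1
  Position 8 ('a'): continues run of 'a', length=2
  Position 9 ('a'): continues run of 'a', length=3
  Position 10 ('c'): new char, reset run to 1
  Position 11 ('b'): new char, reset run to 1
Longest run: 'a' with length 3

3


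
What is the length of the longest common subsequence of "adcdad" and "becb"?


LCS of "adcdad" and "becb"
DP table:
           b    e    c    b
      0    0    0    0    0
  a   0    0    0    0    0
  d   0    0    0    0    0
  c   0    0    0    1    1
  d   0    0    0    1    1
  a   0    0    0    1    1
  d   0    0    0    1    1
LCS length = dp[6][4] = 1

1


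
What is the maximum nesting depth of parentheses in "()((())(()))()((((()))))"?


Input: "()((())(()))()((((()))))"
Tracking depth:
  Position 0 '(': depth becomes 1
  Position 1 ')': depth becomes 0
  Position 2 '(': depth becomes 1
  Position 3 '(': depth becomes 2
  Position 4 '(': depth becomes 3
  Position 5 ')': depth becomes 2
  Position 6 ')': depth becomes 1
  Position 7 '(': depth becomes 2
  Position 8 '(': depth becomes 3
  Position 9 ')': depth becomes 2
  Position 10 ')': depth becomes 1
  Position 11 ')': depth becomes 0
  Position 12 '(': depth becomes 1
  Position 13 ')': depth becomes 0
  Position 14 '(': depth becomes 1
  Position 15 '(': depth becomes 2
  Position 16 '(': depth becomes 3
  Position 17 '(': depth becomes 4
  Position 18 '(': depth becomes 5
  Position 19 ')': depth becomes 4
  Position 20 ')': depth becomes 3
  Position 21 ')': depth becomes 2
  Position 22 ')': depth becomes 1
  Position 23 ')': depth becomes 0
Maximum depth reached: 5

5


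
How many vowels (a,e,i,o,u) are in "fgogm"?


Input: fgogm
Checking each character:
  'f' at position 0: consonant
  'g' at position 1: consonant
  'o' at position 2: vowel (running total: 1)
  'g' at position 3: consonant
  'm' at position 4: consonant
Total vowels: 1

1


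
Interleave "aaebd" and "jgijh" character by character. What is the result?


Interleaving "aaebd" and "jgijh":
  Position 0: 'a' from first, 'j' from second => "aj"
  Position 1: 'a' from first, 'g' from second => "ag"
  Position 2: 'e' from first, 'i' from second => "ei"
  Position 3: 'b' from first, 'j' from second => "bj"
  Position 4: 'd' from first, 'h' from second => "dh"
Result: ajageibjdh

ajageibjdh


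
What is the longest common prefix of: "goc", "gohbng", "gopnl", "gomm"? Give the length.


Words: goc, gohbng, gopnl, gomm
  Position 0: all 'g' => match
  Position 1: all 'o' => match
  Position 2: ('c', 'h', 'p', 'm') => mismatch, stop
LCP = "go" (length 2)

2


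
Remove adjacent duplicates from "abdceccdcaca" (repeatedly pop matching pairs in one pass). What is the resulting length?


Input: abdceccdcaca
Stack-based adjacent duplicate removal:
  Read 'a': push. Stack: a
  Read 'b': push. Stack: ab
  Read 'd': push. Stack: abd
  Read 'c': push. Stack: abdc
  Read 'e': push. Stack: abdce
  Read 'c': push. Stack: abdcec
  Read 'c': matches stack top 'c' => pop. Stack: abdce
  Read 'd': push. Stack: abdced
  Read 'c': push. Stack: abdcedc
  Read 'a': push. Stack: abdcedca
  Read 'c': push. Stack: abdcedcac
  Read 'a': push. Stack: abdcedcaca
Final stack: "abdcedcaca" (length 10)

10


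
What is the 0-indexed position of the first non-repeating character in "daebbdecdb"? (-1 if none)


Input: daebbdecdb
Character frequencies:
  'a': 1
  'b': 3
  'c': 1
  'd': 3
  'e': 2
Scanning left to right for freq == 1:
  Position 0 ('d'): freq=3, skip
  Position 1 ('a'): unique! => answer = 1

1


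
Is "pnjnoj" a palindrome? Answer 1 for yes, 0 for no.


Input: pnjnoj
Reversed: jonjnp
  Compare pos 0 ('p') with pos 5 ('j'): MISMATCH
  Compare pos 1 ('n') with pos 4 ('o'): MISMATCH
  Compare pos 2 ('j') with pos 3 ('n'): MISMATCH
Result: not a palindrome

0


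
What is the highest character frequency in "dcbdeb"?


Input: dcbdeb
Character counts:
  'b': 2
  'c': 1
  'd': 2
  'e': 1
Maximum frequency: 2

2


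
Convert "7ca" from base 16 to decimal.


Input: "7ca" in base 16
Positional expansion:
  Digit '7' (value 7) x 16^2 = 1792
  Digit 'c' (value 12) x 16^1 = 192
  Digit 'a' (value 10) x 16^0 = 10
Sum = 1994

1994


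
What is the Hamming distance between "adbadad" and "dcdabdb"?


Comparing "adbadad" and "dcdabdb" position by position:
  Position 0: 'a' vs 'd' => differ
  Position 1: 'd' vs 'c' => differ
  Position 2: 'b' vs 'd' => differ
  Position 3: 'a' vs 'a' => same
  Position 4: 'd' vs 'b' => differ
  Position 5: 'a' vs 'd' => differ
  Position 6: 'd' vs 'b' => differ
Total differences (Hamming distance): 6

6


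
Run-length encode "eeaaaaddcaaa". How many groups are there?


Input: eeaaaaddcaaa
Scanning for consecutive runs:
  Group 1: 'e' x 2 (positions 0-1)
  Group 2: 'a' x 4 (positions 2-5)
  Group 3: 'd' x 2 (positions 6-7)
  Group 4: 'c' x 1 (positions 8-8)
  Group 5: 'a' x 3 (positions 9-11)
Total groups: 5

5


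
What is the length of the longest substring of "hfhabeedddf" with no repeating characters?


Input: "hfhabeedddf"
Sliding window (track last position of each char):
  Position 0 ('h'): window [0,0] length 1 -- new best
  Position 1 ('f'): window [0,1] length 2 -- new best
  Position 2 ('h'): repeat (last at 0), move window start to 1
  Position 2 ('h'): window [1,2] length 2
  Position 3 ('a'): window [1,3] length 3 -- new best
  Position 4 ('b'): window [1,4] length 4 -- new best
  Position 5 ('e'): window [1,5] length 5 -- new best
  Position 6 ('e'): repeat (last at 5), move window start to 6
  Position 6 ('e'): window [6,6] length 1
  Position 7 ('d'): window [6,7] length 2
  Position 8 ('d'): repeat (last at 7), move window start to 8
  Position 8 ('d'): window [8,8] length 1
  Position 9 ('d'): repeat (last at 8), move window start to 9
  Position 9 ('d'): window [9,9] length 1
  Position 10 ('f'): window [9,10] length 2
Longest substring with no repeats: "fhabe" with length 5

5


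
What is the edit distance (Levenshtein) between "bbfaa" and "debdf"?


Computing edit distance: "bbfaa" -> "debdf"
DP table:
           d    e    b    d    f
      0    1    2    3    4    5
  b   1    1    2    2    3    4
  b   2    2    2    2    3    4
  f   3    3    3    3    3    3
  a   4    4    4    4    4    4
  a   5    5    5    5    5    5
Edit distance = dp[5][5] = 5

5


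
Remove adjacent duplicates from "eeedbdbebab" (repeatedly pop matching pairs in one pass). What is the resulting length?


Input: eeedbdbebab
Stack-based adjacent duplicate removal:
  Read 'e': push. Stack: e
  Read 'e': matches stack top 'e' => pop. Stack: (empty)
  Read 'e': push. Stack: e
  Read 'd': push. Stack: ed
  Read 'b': push. Stack: edb
  Read 'd': push. Stack: edbd
  Read 'b': push. Stack: edbdb
  Read 'e': push. Stack: edbdbe
  Read 'b': push. Stack: edbdbeb
  Read 'a': push. Stack: edbdbeba
  Read 'b': push. Stack: edbdbebab
Final stack: "edbdbebab" (length 9)

9


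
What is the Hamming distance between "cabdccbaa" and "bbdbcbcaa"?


Comparing "cabdccbaa" and "bbdbcbcaa" position by position:
  Position 0: 'c' vs 'b' => differ
  Position 1: 'a' vs 'b' => differ
  Position 2: 'b' vs 'd' => differ
  Position 3: 'd' vs 'b' => differ
  Position 4: 'c' vs 'c' => same
  Position 5: 'c' vs 'b' => differ
  Position 6: 'b' vs 'c' => differ
  Position 7: 'a' vs 'a' => same
  Position 8: 'a' vs 'a' => same
Total differences (Hamming distance): 6

6


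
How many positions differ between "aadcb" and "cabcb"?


Comparing "aadcb" and "cabcb" position by position:
  Position 0: 'a' vs 'c' => DIFFER
  Position 1: 'a' vs 'a' => same
  Position 2: 'd' vs 'b' => DIFFER
  Position 3: 'c' vs 'c' => same
  Position 4: 'b' vs 'b' => same
Positions that differ: 2

2


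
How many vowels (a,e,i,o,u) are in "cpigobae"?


Input: cpigobae
Checking each character:
  'c' at position 0: consonant
  'p' at position 1: consonant
  'i' at position 2: vowel (running total: 1)
  'g' at position 3: consonant
  'o' at position 4: vowel (running total: 2)
  'b' at position 5: consonant
  'a' at position 6: vowel (running total: 3)
  'e' at position 7: vowel (running total: 4)
Total vowels: 4

4


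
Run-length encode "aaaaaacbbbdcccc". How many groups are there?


Input: aaaaaacbbbdcccc
Scanning for consecutive runs:
  Group 1: 'a' x 6 (positions 0-5)
  Group 2: 'c' x 1 (positions 6-6)
  Group 3: 'b' x 3 (positions 7-9)
  Group 4: 'd' x 1 (positions 10-10)
  Group 5: 'c' x 4 (positions 11-14)
Total groups: 5

5


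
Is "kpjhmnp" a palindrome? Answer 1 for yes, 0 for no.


Input: kpjhmnp
Reversed: pnmhjpk
  Compare pos 0 ('k') with pos 6 ('p'): MISMATCH
  Compare pos 1 ('p') with pos 5 ('n'): MISMATCH
  Compare pos 2 ('j') with pos 4 ('m'): MISMATCH
Result: not a palindrome

0


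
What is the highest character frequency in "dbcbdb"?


Input: dbcbdb
Character counts:
  'b': 3
  'c': 1
  'd': 2
Maximum frequency: 3

3


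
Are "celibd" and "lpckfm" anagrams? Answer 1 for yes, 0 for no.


Strings: "celibd", "lpckfm"
Sorted first:  bcdeil
Sorted second: cfklmp
Differ at position 0: 'b' vs 'c' => not anagrams

0


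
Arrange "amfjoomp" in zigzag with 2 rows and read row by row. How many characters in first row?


Zigzag "amfjoomp" into 2 rows:
Placing characters:
  'a' => row 0
  'm' => row 1
  'f' => row 0
  'j' => row 1
  'o' => row 0
  'o' => row 1
  'm' => row 0
  'p' => row 1
Rows:
  Row 0: "afom"
  Row 1: "mjop"
First row length: 4

4


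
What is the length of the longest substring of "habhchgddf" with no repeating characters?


Input: "habhchgddf"
Sliding window (track last position of each char):
  Position 0 ('h'): window [0,0] length 1 -- new best
  Position 1 ('a'): window [0,1] length 2 -- new best
  Position 2 ('b'): window [0,2] length 3 -- new best
  Position 3 ('h'): repeat (last at 0), move window start to 1
  Position 3 ('h'): window [1,3] length 3
  Position 4 ('c'): window [1,4] length 4 -- new best
  Position 5 ('h'): repeat (last at 3), move window start to 4
  Position 5 ('h'): window [4,5] length 2
  Position 6 ('g'): window [4,6] length 3
  Position 7 ('d'): window [4,7] length 4
  Position 8 ('d'): repeat (last at 7), move window start to 8
  Position 8 ('d'): window [8,8] length 1
  Position 9 ('f'): window [8,9] length 2
Longest substring with no repeats: "abhc" with length 4

4


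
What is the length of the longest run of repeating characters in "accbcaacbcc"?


Input: "accbcaacbcc"
Scanning for longest run:
  Position 1 ('c'): new char, reset run to 1
  Position 2 ('c'): continues run of 'c', length=2
  Position 3 ('b'): new char, reset run to 1
  Position 4 ('c'): new char, reset run to 1
  Position 5 ('a'): new char, reset run to 1
  Position 6 ('a'): continues run of 'a', length=2
  Position 7 ('c'): new char, reset run to 1
  Position 8 ('b'): new char, reset run to 1
  Position 9 ('c'): new char, reset run to 1
  Position 10 ('c'): continues run of 'c', length=2
Longest run: 'c' with length 2

2


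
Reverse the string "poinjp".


Input: poinjp
Reading characters right to left:
  Position 5: 'p'
  Position 4: 'j'
  Position 3: 'n'
  Position 2: 'i'
  Position 1: 'o'
  Position 0: 'p'
Reversed: pjniop

pjniop


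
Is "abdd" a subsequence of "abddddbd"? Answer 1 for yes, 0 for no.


Check if "abdd" is a subsequence of "abddddbd"
Greedy scan:
  Position 0 ('a'): matches sub[0] = 'a'
  Position 1 ('b'): matches sub[1] = 'b'
  Position 2 ('d'): matches sub[2] = 'd'
  Position 3 ('d'): matches sub[3] = 'd'
  Position 4 ('d'): no match needed
  Position 5 ('d'): no match needed
  Position 6 ('b'): no match needed
  Position 7 ('d'): no match needed
All 4 characters matched => is a subsequence

1


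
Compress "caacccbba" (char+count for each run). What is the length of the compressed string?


Input: caacccbba
Runs:
  'c' x 1 => "c1"
  'a' x 2 => "a2"
  'c' x 3 => "c3"
  'b' x 2 => "b2"
  'a' x 1 => "a1"
Compressed: "c1a2c3b2a1"
Compressed length: 10

10
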